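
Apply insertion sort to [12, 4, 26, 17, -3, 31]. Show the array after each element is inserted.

First element 12 is already 'sorted'
Insert 4: shifted 1 elements -> [4, 12, 26, 17, -3, 31]
Insert 26: shifted 0 elements -> [4, 12, 26, 17, -3, 31]
Insert 17: shifted 1 elements -> [4, 12, 17, 26, -3, 31]
Insert -3: shifted 4 elements -> [-3, 4, 12, 17, 26, 31]
Insert 31: shifted 0 elements -> [-3, 4, 12, 17, 26, 31]


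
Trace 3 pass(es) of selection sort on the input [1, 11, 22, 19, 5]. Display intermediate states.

Pass 1: Select minimum 1 at index 0, swap -> [1, 11, 22, 19, 5]
Pass 2: Select minimum 5 at index 4, swap -> [1, 5, 22, 19, 11]
Pass 3: Select minimum 11 at index 4, swap -> [1, 5, 11, 19, 22]


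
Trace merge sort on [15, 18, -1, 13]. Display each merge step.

Divide and conquer:
  Merge [15] + [18] -> [15, 18]
  Merge [-1] + [13] -> [-1, 13]
  Merge [15, 18] + [-1, 13] -> [-1, 13, 15, 18]


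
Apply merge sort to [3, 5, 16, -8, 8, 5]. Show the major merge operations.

Divide and conquer:
  Merge [5] + [16] -> [5, 16]
  Merge [3] + [5, 16] -> [3, 5, 16]
  Merge [8] + [5] -> [5, 8]
  Merge [-8] + [5, 8] -> [-8, 5, 8]
  Merge [3, 5, 16] + [-8, 5, 8] -> [-8, 3, 5, 5, 8, 16]


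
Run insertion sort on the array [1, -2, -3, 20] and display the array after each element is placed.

First element 1 is already 'sorted'
Insert -2: shifted 1 elements -> [-2, 1, -3, 20]
Insert -3: shifted 2 elements -> [-3, -2, 1, 20]
Insert 20: shifted 0 elements -> [-3, -2, 1, 20]


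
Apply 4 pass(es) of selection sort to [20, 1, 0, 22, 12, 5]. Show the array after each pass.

Pass 1: Select minimum 0 at index 2, swap -> [0, 1, 20, 22, 12, 5]
Pass 2: Select minimum 1 at index 1, swap -> [0, 1, 20, 22, 12, 5]
Pass 3: Select minimum 5 at index 5, swap -> [0, 1, 5, 22, 12, 20]
Pass 4: Select minimum 12 at index 4, swap -> [0, 1, 5, 12, 22, 20]


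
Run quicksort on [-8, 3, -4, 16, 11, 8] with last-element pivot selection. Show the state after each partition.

Partition 1: pivot=8 at index 3 -> [-8, 3, -4, 8, 11, 16]
Partition 2: pivot=-4 at index 1 -> [-8, -4, 3, 8, 11, 16]
Partition 3: pivot=16 at index 5 -> [-8, -4, 3, 8, 11, 16]


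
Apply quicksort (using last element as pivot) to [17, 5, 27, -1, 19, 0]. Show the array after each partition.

Partition 1: pivot=0 at index 1 -> [-1, 0, 27, 17, 19, 5]
Partition 2: pivot=5 at index 2 -> [-1, 0, 5, 17, 19, 27]
Partition 3: pivot=27 at index 5 -> [-1, 0, 5, 17, 19, 27]
Partition 4: pivot=19 at index 4 -> [-1, 0, 5, 17, 19, 27]


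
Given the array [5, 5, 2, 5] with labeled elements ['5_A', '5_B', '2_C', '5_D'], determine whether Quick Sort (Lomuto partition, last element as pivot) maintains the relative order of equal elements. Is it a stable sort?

Trace Quick Sort on the labeled array (the key is the number; the letter only tracks identity):
  Partition indices 0..3 around pivot 5_D -> [5_A, 5_B, 2_C, 5_D]
  Partition indices 0..2 around pivot 2_C -> [2_C, 5_B, 5_A, 5_D]
  Partition indices 1..2 around pivot 5_A -> [2_C, 5_B, 5_A, 5_D]
Final order: [2_C, 5_B, 5_A, 5_D]
Equal keys:
  value 5: originally 5_A, 5_B, 5_D; after sorting 5_B, 5_A, 5_D -> order changed
Equal keys were reordered, so Quick Sort is not stable: partition swaps elements across long distances and can reorder equal keys. (One such input is enough; an unstable sort may happen to preserve order on other inputs, but it gives no guarantee.)
Answer: Not stable


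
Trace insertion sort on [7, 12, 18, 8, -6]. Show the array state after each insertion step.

First element 7 is already 'sorted'
Insert 12: shifted 0 elements -> [7, 12, 18, 8, -6]
Insert 18: shifted 0 elements -> [7, 12, 18, 8, -6]
Insert 8: shifted 2 elements -> [7, 8, 12, 18, -6]
Insert -6: shifted 4 elements -> [-6, 7, 8, 12, 18]


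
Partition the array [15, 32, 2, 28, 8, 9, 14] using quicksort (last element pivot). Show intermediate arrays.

Partition 1: pivot=14 at index 3 -> [2, 8, 9, 14, 32, 15, 28]
Partition 2: pivot=9 at index 2 -> [2, 8, 9, 14, 32, 15, 28]
Partition 3: pivot=8 at index 1 -> [2, 8, 9, 14, 32, 15, 28]
Partition 4: pivot=28 at index 5 -> [2, 8, 9, 14, 15, 28, 32]


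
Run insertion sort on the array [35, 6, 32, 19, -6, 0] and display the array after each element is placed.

First element 35 is already 'sorted'
Insert 6: shifted 1 elements -> [6, 35, 32, 19, -6, 0]
Insert 32: shifted 1 elements -> [6, 32, 35, 19, -6, 0]
Insert 19: shifted 2 elements -> [6, 19, 32, 35, -6, 0]
Insert -6: shifted 4 elements -> [-6, 6, 19, 32, 35, 0]
Insert 0: shifted 4 elements -> [-6, 0, 6, 19, 32, 35]


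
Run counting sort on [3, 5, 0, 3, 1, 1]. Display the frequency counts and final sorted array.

Count array: [1, 2, 0, 2, 0, 1]
(count[i] = number of elements equal to i)
Cumulative count: [1, 3, 3, 5, 5, 6]
Sorted: [0, 1, 1, 3, 3, 5]


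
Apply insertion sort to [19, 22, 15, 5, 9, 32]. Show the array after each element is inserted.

First element 19 is already 'sorted'
Insert 22: shifted 0 elements -> [19, 22, 15, 5, 9, 32]
Insert 15: shifted 2 elements -> [15, 19, 22, 5, 9, 32]
Insert 5: shifted 3 elements -> [5, 15, 19, 22, 9, 32]
Insert 9: shifted 3 elements -> [5, 9, 15, 19, 22, 32]
Insert 32: shifted 0 elements -> [5, 9, 15, 19, 22, 32]


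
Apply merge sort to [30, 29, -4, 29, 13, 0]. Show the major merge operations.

Divide and conquer:
  Merge [29] + [-4] -> [-4, 29]
  Merge [30] + [-4, 29] -> [-4, 29, 30]
  Merge [13] + [0] -> [0, 13]
  Merge [29] + [0, 13] -> [0, 13, 29]
  Merge [-4, 29, 30] + [0, 13, 29] -> [-4, 0, 13, 29, 29, 30]


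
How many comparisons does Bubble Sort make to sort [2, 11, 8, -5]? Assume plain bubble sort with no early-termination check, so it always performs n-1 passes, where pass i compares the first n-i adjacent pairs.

Pass 1: compare adjacent pairs (0,1)..(2,3) = 3 comparison(s), 2 swap(s) -> [2, 8, -5, 11]
Pass 2: compare adjacent pairs (0,1)..(1,2) = 2 comparison(s), 1 swap(s) -> [2, -5, 8, 11]
Pass 3: compare adjacent pairs (0,1)..(0,1) = 1 comparison(s), 1 swap(s) -> [-5, 2, 8, 11]
Total comparisons: 3 + 2 + 1 = 6


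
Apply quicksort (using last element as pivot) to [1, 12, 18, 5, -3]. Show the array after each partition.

Partition 1: pivot=-3 at index 0 -> [-3, 12, 18, 5, 1]
Partition 2: pivot=1 at index 1 -> [-3, 1, 18, 5, 12]
Partition 3: pivot=12 at index 3 -> [-3, 1, 5, 12, 18]


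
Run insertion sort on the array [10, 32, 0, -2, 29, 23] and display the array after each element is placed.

First element 10 is already 'sorted'
Insert 32: shifted 0 elements -> [10, 32, 0, -2, 29, 23]
Insert 0: shifted 2 elements -> [0, 10, 32, -2, 29, 23]
Insert -2: shifted 3 elements -> [-2, 0, 10, 32, 29, 23]
Insert 29: shifted 1 elements -> [-2, 0, 10, 29, 32, 23]
Insert 23: shifted 2 elements -> [-2, 0, 10, 23, 29, 32]


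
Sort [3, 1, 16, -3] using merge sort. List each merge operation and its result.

Divide and conquer:
  Merge [3] + [1] -> [1, 3]
  Merge [16] + [-3] -> [-3, 16]
  Merge [1, 3] + [-3, 16] -> [-3, 1, 3, 16]


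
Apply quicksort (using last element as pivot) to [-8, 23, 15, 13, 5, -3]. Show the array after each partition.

Partition 1: pivot=-3 at index 1 -> [-8, -3, 15, 13, 5, 23]
Partition 2: pivot=23 at index 5 -> [-8, -3, 15, 13, 5, 23]
Partition 3: pivot=5 at index 2 -> [-8, -3, 5, 13, 15, 23]
Partition 4: pivot=15 at index 4 -> [-8, -3, 5, 13, 15, 23]


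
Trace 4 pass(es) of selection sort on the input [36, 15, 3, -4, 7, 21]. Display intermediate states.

Pass 1: Select minimum -4 at index 3, swap -> [-4, 15, 3, 36, 7, 21]
Pass 2: Select minimum 3 at index 2, swap -> [-4, 3, 15, 36, 7, 21]
Pass 3: Select minimum 7 at index 4, swap -> [-4, 3, 7, 36, 15, 21]
Pass 4: Select minimum 15 at index 4, swap -> [-4, 3, 7, 15, 36, 21]


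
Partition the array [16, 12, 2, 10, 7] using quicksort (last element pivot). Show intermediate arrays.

Partition 1: pivot=7 at index 1 -> [2, 7, 16, 10, 12]
Partition 2: pivot=12 at index 3 -> [2, 7, 10, 12, 16]


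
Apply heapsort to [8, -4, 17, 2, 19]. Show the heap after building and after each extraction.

Build heap: [19, 8, 17, 2, -4]
Extract 19: [17, 8, -4, 2, 19]
Extract 17: [8, 2, -4, 17, 19]
Extract 8: [2, -4, 8, 17, 19]
Extract 2: [-4, 2, 8, 17, 19]


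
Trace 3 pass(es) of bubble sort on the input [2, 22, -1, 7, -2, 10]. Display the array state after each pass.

After pass 1: [2, -1, 7, -2, 10, 22] (4 swaps)
After pass 2: [-1, 2, -2, 7, 10, 22] (2 swaps)
After pass 3: [-1, -2, 2, 7, 10, 22] (1 swaps)
Total swaps: 7


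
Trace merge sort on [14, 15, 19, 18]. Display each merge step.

Divide and conquer:
  Merge [14] + [15] -> [14, 15]
  Merge [19] + [18] -> [18, 19]
  Merge [14, 15] + [18, 19] -> [14, 15, 18, 19]


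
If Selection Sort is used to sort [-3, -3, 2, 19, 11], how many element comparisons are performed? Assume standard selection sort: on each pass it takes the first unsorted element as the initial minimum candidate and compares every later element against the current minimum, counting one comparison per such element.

Pass 1: scan indices 1..4 for the minimum = 4 comparison(s); min is -3, place at index 0 -> [-3, -3, 2, 19, 11]
Pass 2: scan indices 2..4 for the minimum = 3 comparison(s); min is -3, place at index 1 -> [-3, -3, 2, 19, 11]
Pass 3: scan indices 3..4 for the minimum = 2 comparison(s); min is 2, place at index 2 -> [-3, -3, 2, 19, 11]
Pass 4: scan indices 4..4 for the minimum = 1 comparison(s); min is 11, place at index 3 -> [-3, -3, 2, 11, 19]
Selection sort always scans the whole unsorted suffix, so the count is (n-1) + (n-2) + ... + 1 = n(n-1)/2 = 5*4/2 = 10 regardless of the input order.
Total comparisons: 4 + 3 + 2 + 1 = 10


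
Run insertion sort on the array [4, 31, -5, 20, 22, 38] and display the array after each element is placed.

First element 4 is already 'sorted'
Insert 31: shifted 0 elements -> [4, 31, -5, 20, 22, 38]
Insert -5: shifted 2 elements -> [-5, 4, 31, 20, 22, 38]
Insert 20: shifted 1 elements -> [-5, 4, 20, 31, 22, 38]
Insert 22: shifted 1 elements -> [-5, 4, 20, 22, 31, 38]
Insert 38: shifted 0 elements -> [-5, 4, 20, 22, 31, 38]


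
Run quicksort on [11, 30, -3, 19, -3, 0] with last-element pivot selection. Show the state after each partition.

Partition 1: pivot=0 at index 2 -> [-3, -3, 0, 19, 30, 11]
Partition 2: pivot=-3 at index 1 -> [-3, -3, 0, 19, 30, 11]
Partition 3: pivot=11 at index 3 -> [-3, -3, 0, 11, 30, 19]
Partition 4: pivot=19 at index 4 -> [-3, -3, 0, 11, 19, 30]


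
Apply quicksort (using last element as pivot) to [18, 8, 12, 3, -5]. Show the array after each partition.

Partition 1: pivot=-5 at index 0 -> [-5, 8, 12, 3, 18]
Partition 2: pivot=18 at index 4 -> [-5, 8, 12, 3, 18]
Partition 3: pivot=3 at index 1 -> [-5, 3, 12, 8, 18]
Partition 4: pivot=8 at index 2 -> [-5, 3, 8, 12, 18]


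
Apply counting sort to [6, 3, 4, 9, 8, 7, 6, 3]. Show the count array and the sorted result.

Count array: [0, 0, 0, 2, 1, 0, 2, 1, 1, 1]
(count[i] = number of elements equal to i)
Cumulative count: [0, 0, 0, 2, 3, 3, 5, 6, 7, 8]
Sorted: [3, 3, 4, 6, 6, 7, 8, 9]


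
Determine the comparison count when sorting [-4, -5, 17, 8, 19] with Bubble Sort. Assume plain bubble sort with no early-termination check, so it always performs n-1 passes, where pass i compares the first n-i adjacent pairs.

Pass 1: compare adjacent pairs (0,1)..(3,4) = 4 comparison(s), 2 swap(s) -> [-5, -4, 8, 17, 19]
Pass 2: compare adjacent pairs (0,1)..(2,3) = 3 comparison(s), 0 swap(s) -> [-5, -4, 8, 17, 19]
Pass 3: compare adjacent pairs (0,1)..(1,2) = 2 comparison(s), 0 swap(s) -> [-5, -4, 8, 17, 19]
Pass 4: compare adjacent pairs (0,1)..(0,1) = 1 comparison(s), 0 swap(s) -> [-5, -4, 8, 17, 19]
Total comparisons: 4 + 3 + 2 + 1 = 10


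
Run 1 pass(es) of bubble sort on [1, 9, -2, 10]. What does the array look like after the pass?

After pass 1: [1, -2, 9, 10] (1 swaps)
Total swaps: 1


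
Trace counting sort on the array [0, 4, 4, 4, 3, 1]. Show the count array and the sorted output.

Count array: [1, 1, 0, 1, 3]
(count[i] = number of elements equal to i)
Cumulative count: [1, 2, 2, 3, 6]
Sorted: [0, 1, 3, 4, 4, 4]


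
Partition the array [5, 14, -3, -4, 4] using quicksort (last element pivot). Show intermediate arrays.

Partition 1: pivot=4 at index 2 -> [-3, -4, 4, 14, 5]
Partition 2: pivot=-4 at index 0 -> [-4, -3, 4, 14, 5]
Partition 3: pivot=5 at index 3 -> [-4, -3, 4, 5, 14]


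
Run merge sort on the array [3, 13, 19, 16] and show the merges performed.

Divide and conquer:
  Merge [3] + [13] -> [3, 13]
  Merge [19] + [16] -> [16, 19]
  Merge [3, 13] + [16, 19] -> [3, 13, 16, 19]


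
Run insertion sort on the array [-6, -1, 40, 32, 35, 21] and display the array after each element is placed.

First element -6 is already 'sorted'
Insert -1: shifted 0 elements -> [-6, -1, 40, 32, 35, 21]
Insert 40: shifted 0 elements -> [-6, -1, 40, 32, 35, 21]
Insert 32: shifted 1 elements -> [-6, -1, 32, 40, 35, 21]
Insert 35: shifted 1 elements -> [-6, -1, 32, 35, 40, 21]
Insert 21: shifted 3 elements -> [-6, -1, 21, 32, 35, 40]


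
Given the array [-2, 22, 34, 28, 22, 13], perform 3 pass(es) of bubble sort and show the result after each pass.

After pass 1: [-2, 22, 28, 22, 13, 34] (3 swaps)
After pass 2: [-2, 22, 22, 13, 28, 34] (2 swaps)
After pass 3: [-2, 22, 13, 22, 28, 34] (1 swaps)
Total swaps: 6


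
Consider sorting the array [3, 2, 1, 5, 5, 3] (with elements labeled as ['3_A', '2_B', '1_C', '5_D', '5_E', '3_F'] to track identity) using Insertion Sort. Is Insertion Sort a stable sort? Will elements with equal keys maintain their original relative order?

Trace Insertion Sort on the labeled array (the key is the number; the letter only tracks identity):
  Insert 2_B at index 0: [2_B, 3_A, 1_C, 5_D, 5_E, 3_F]
  Insert 1_C at index 0: [1_C, 2_B, 3_A, 5_D, 5_E, 3_F]
  Insert 5_D at index 3: [1_C, 2_B, 3_A, 5_D, 5_E, 3_F]
  Insert 5_E at index 4: [1_C, 2_B, 3_A, 5_D, 5_E, 3_F]
  Insert 3_F at index 3: [1_C, 2_B, 3_A, 3_F, 5_D, 5_E]
Final order: [1_C, 2_B, 3_A, 3_F, 5_D, 5_E]
Equal keys:
  value 3: originally 3_A, 3_F; after sorting 3_A, 3_F -> order preserved
  value 5: originally 5_D, 5_E; after sorting 5_D, 5_E -> order preserved
All equal keys kept their original relative order. Insertion Sort is stable: elements are shifted only while they are strictly greater than the key, so a key is inserted after any equal elements already placed.
Answer: Stable


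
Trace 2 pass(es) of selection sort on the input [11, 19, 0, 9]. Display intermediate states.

Pass 1: Select minimum 0 at index 2, swap -> [0, 19, 11, 9]
Pass 2: Select minimum 9 at index 3, swap -> [0, 9, 11, 19]


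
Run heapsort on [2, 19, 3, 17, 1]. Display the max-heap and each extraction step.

Build heap: [19, 17, 3, 2, 1]
Extract 19: [17, 2, 3, 1, 19]
Extract 17: [3, 2, 1, 17, 19]
Extract 3: [2, 1, 3, 17, 19]
Extract 2: [1, 2, 3, 17, 19]


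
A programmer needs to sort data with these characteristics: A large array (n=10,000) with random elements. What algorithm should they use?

Best choice: Quicksort or Mergesort
Reason: Both have O(n log n) average case; quicksort has lower constant factors


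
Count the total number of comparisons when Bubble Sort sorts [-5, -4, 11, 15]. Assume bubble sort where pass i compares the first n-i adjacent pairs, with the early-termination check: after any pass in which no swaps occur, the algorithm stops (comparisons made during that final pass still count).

Pass 1: compare adjacent pairs (0,1)..(2,3) = 3 comparison(s), 0 swap(s) -> [-5, -4, 11, 15]
No swaps in this pass, so bubble sort stops here.
Total comparisons: 3 = 3


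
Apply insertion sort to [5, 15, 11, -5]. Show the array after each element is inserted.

First element 5 is already 'sorted'
Insert 15: shifted 0 elements -> [5, 15, 11, -5]
Insert 11: shifted 1 elements -> [5, 11, 15, -5]
Insert -5: shifted 3 elements -> [-5, 5, 11, 15]


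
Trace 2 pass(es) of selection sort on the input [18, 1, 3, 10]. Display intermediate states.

Pass 1: Select minimum 1 at index 1, swap -> [1, 18, 3, 10]
Pass 2: Select minimum 3 at index 2, swap -> [1, 3, 18, 10]


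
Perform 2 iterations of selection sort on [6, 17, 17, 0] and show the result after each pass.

Pass 1: Select minimum 0 at index 3, swap -> [0, 17, 17, 6]
Pass 2: Select minimum 6 at index 3, swap -> [0, 6, 17, 17]


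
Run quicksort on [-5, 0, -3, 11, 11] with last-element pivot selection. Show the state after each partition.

Partition 1: pivot=11 at index 4 -> [-5, 0, -3, 11, 11]
Partition 2: pivot=11 at index 3 -> [-5, 0, -3, 11, 11]
Partition 3: pivot=-3 at index 1 -> [-5, -3, 0, 11, 11]


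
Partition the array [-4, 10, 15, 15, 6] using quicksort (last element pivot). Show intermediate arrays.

Partition 1: pivot=6 at index 1 -> [-4, 6, 15, 15, 10]
Partition 2: pivot=10 at index 2 -> [-4, 6, 10, 15, 15]
Partition 3: pivot=15 at index 4 -> [-4, 6, 10, 15, 15]


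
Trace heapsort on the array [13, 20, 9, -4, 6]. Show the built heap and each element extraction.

Build heap: [20, 13, 9, -4, 6]
Extract 20: [13, 6, 9, -4, 20]
Extract 13: [9, 6, -4, 13, 20]
Extract 9: [6, -4, 9, 13, 20]
Extract 6: [-4, 6, 9, 13, 20]


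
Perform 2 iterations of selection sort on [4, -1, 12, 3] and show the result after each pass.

Pass 1: Select minimum -1 at index 1, swap -> [-1, 4, 12, 3]
Pass 2: Select minimum 3 at index 3, swap -> [-1, 3, 12, 4]


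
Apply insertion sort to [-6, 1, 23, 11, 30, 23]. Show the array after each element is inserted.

First element -6 is already 'sorted'
Insert 1: shifted 0 elements -> [-6, 1, 23, 11, 30, 23]
Insert 23: shifted 0 elements -> [-6, 1, 23, 11, 30, 23]
Insert 11: shifted 1 elements -> [-6, 1, 11, 23, 30, 23]
Insert 30: shifted 0 elements -> [-6, 1, 11, 23, 30, 23]
Insert 23: shifted 1 elements -> [-6, 1, 11, 23, 23, 30]


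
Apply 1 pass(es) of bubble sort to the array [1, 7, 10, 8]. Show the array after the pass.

After pass 1: [1, 7, 8, 10] (1 swaps)
Total swaps: 1


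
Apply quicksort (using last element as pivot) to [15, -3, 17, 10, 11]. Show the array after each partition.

Partition 1: pivot=11 at index 2 -> [-3, 10, 11, 15, 17]
Partition 2: pivot=10 at index 1 -> [-3, 10, 11, 15, 17]
Partition 3: pivot=17 at index 4 -> [-3, 10, 11, 15, 17]


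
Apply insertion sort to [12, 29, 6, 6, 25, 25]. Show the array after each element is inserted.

First element 12 is already 'sorted'
Insert 29: shifted 0 elements -> [12, 29, 6, 6, 25, 25]
Insert 6: shifted 2 elements -> [6, 12, 29, 6, 25, 25]
Insert 6: shifted 2 elements -> [6, 6, 12, 29, 25, 25]
Insert 25: shifted 1 elements -> [6, 6, 12, 25, 29, 25]
Insert 25: shifted 1 elements -> [6, 6, 12, 25, 25, 29]


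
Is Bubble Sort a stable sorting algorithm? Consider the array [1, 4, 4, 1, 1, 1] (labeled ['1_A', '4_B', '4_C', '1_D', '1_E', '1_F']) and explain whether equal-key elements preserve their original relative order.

Trace Bubble Sort on the labeled array (the key is the number; the letter only tracks identity):
  After pass 1: [1_A, 4_B, 1_D, 1_E, 1_F, 4_C]
  After pass 2: [1_A, 1_D, 1_E, 1_F, 4_B, 4_C]
  After pass 3: [1_A, 1_D, 1_E, 1_F, 4_B, 4_C] (no swaps, done)
Final order: [1_A, 1_D, 1_E, 1_F, 4_B, 4_C]
Equal keys:
  value 1: originally 1_A, 1_D, 1_E, 1_F; after sorting 1_A, 1_D, 1_E, 1_F -> order preserved
  value 4: originally 4_B, 4_C; after sorting 4_B, 4_C -> order preserved
All equal keys kept their original relative order. Bubble Sort is stable: it only swaps adjacent elements when the left one is strictly greater, so equal keys never move past each other.
Answer: Stable


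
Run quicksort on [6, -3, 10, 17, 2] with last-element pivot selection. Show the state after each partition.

Partition 1: pivot=2 at index 1 -> [-3, 2, 10, 17, 6]
Partition 2: pivot=6 at index 2 -> [-3, 2, 6, 17, 10]
Partition 3: pivot=10 at index 3 -> [-3, 2, 6, 10, 17]


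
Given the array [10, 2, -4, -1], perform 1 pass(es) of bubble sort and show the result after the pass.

After pass 1: [2, -4, -1, 10] (3 swaps)
Total swaps: 3


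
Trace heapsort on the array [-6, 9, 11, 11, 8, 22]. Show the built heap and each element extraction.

Build heap: [22, 11, 11, 9, 8, -6]
Extract 22: [11, 9, 11, -6, 8, 22]
Extract 11: [11, 9, 8, -6, 11, 22]
Extract 11: [9, -6, 8, 11, 11, 22]
Extract 9: [8, -6, 9, 11, 11, 22]
Extract 8: [-6, 8, 9, 11, 11, 22]


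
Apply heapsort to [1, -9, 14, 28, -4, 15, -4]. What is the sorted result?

Build heap: [28, 1, 15, -9, -4, 14, -4]
Extract 28: [15, 1, 14, -9, -4, -4, 28]
Extract 15: [14, 1, -4, -9, -4, 15, 28]
Extract 14: [1, -4, -4, -9, 14, 15, 28]
Extract 1: [-4, -9, -4, 1, 14, 15, 28]
Extract -4: [-4, -9, -4, 1, 14, 15, 28]
Extract -4: [-9, -4, -4, 1, 14, 15, 28]


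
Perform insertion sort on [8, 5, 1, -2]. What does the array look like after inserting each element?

First element 8 is already 'sorted'
Insert 5: shifted 1 elements -> [5, 8, 1, -2]
Insert 1: shifted 2 elements -> [1, 5, 8, -2]
Insert -2: shifted 3 elements -> [-2, 1, 5, 8]


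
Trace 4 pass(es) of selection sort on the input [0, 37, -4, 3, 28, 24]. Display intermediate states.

Pass 1: Select minimum -4 at index 2, swap -> [-4, 37, 0, 3, 28, 24]
Pass 2: Select minimum 0 at index 2, swap -> [-4, 0, 37, 3, 28, 24]
Pass 3: Select minimum 3 at index 3, swap -> [-4, 0, 3, 37, 28, 24]
Pass 4: Select minimum 24 at index 5, swap -> [-4, 0, 3, 24, 28, 37]


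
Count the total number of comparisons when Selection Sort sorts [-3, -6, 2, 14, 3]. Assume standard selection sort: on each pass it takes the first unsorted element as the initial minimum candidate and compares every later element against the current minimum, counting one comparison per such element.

Pass 1: scan indices 1..4 for the minimum = 4 comparison(s); min is -6, place at index 0 -> [-6, -3, 2, 14, 3]
Pass 2: scan indices 2..4 for the minimum = 3 comparison(s); min is -3, place at index 1 -> [-6, -3, 2, 14, 3]
Pass 3: scan indices 3..4 for the minimum = 2 comparison(s); min is 2, place at index 2 -> [-6, -3, 2, 14, 3]
Pass 4: scan indices 4..4 for the minimum = 1 comparison(s); min is 3, place at index 3 -> [-6, -3, 2, 3, 14]
Selection sort always scans the whole unsorted suffix, so the count is (n-1) + (n-2) + ... + 1 = n(n-1)/2 = 5*4/2 = 10 regardless of the input order.
Total comparisons: 4 + 3 + 2 + 1 = 10


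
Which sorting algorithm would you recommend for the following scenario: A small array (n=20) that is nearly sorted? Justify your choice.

Best choice: Insertion sort
Reason: Insertion sort is O(n) for nearly sorted arrays and has low overhead


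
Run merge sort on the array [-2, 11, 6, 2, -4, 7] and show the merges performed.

Divide and conquer:
  Merge [11] + [6] -> [6, 11]
  Merge [-2] + [6, 11] -> [-2, 6, 11]
  Merge [-4] + [7] -> [-4, 7]
  Merge [2] + [-4, 7] -> [-4, 2, 7]
  Merge [-2, 6, 11] + [-4, 2, 7] -> [-4, -2, 2, 6, 7, 11]


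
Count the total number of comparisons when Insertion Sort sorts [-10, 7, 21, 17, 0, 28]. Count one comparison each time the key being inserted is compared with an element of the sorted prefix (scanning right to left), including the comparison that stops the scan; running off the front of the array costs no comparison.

Insert 7: -10 <= 7 (stop) = 1 comparison(s) -> [-10, 7, 21, 17, 0, 28]
Insert 21: 7 <= 21 (stop) = 1 comparison(s) -> [-10, 7, 21, 17, 0, 28]
Insert 17: 21 > 17 (shift), 7 <= 17 (stop) = 2 comparison(s) -> [-10, 7, 17, 21, 0, 28]
Insert 0: 21 > 0 (shift), 17 > 0 (shift), 7 > 0 (shift), -10 <= 0 (stop) = 4 comparison(s) -> [-10, 0, 7, 17, 21, 28]
Insert 28: 21 <= 28 (stop) = 1 comparison(s) -> [-10, 0, 7, 17, 21, 28]
Total comparisons: 1 + 1 + 2 + 4 + 1 = 9


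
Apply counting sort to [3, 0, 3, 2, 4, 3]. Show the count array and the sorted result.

Count array: [1, 0, 1, 3, 1]
(count[i] = number of elements equal to i)
Cumulative count: [1, 1, 2, 5, 6]
Sorted: [0, 2, 3, 3, 3, 4]


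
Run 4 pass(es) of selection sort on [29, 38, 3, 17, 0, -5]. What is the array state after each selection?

Pass 1: Select minimum -5 at index 5, swap -> [-5, 38, 3, 17, 0, 29]
Pass 2: Select minimum 0 at index 4, swap -> [-5, 0, 3, 17, 38, 29]
Pass 3: Select minimum 3 at index 2, swap -> [-5, 0, 3, 17, 38, 29]
Pass 4: Select minimum 17 at index 3, swap -> [-5, 0, 3, 17, 38, 29]


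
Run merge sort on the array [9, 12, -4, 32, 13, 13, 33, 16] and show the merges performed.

Divide and conquer:
  Merge [9] + [12] -> [9, 12]
  Merge [-4] + [32] -> [-4, 32]
  Merge [9, 12] + [-4, 32] -> [-4, 9, 12, 32]
  Merge [13] + [13] -> [13, 13]
  Merge [33] + [16] -> [16, 33]
  Merge [13, 13] + [16, 33] -> [13, 13, 16, 33]
  Merge [-4, 9, 12, 32] + [13, 13, 16, 33] -> [-4, 9, 12, 13, 13, 16, 32, 33]


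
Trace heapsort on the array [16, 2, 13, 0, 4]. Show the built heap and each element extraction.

Build heap: [16, 4, 13, 0, 2]
Extract 16: [13, 4, 2, 0, 16]
Extract 13: [4, 0, 2, 13, 16]
Extract 4: [2, 0, 4, 13, 16]
Extract 2: [0, 2, 4, 13, 16]


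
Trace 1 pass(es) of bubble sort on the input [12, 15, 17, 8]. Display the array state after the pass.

After pass 1: [12, 15, 8, 17] (1 swaps)
Total swaps: 1


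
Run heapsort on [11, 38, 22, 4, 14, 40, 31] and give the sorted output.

Build heap: [40, 38, 31, 4, 14, 22, 11]
Extract 40: [38, 14, 31, 4, 11, 22, 40]
Extract 38: [31, 14, 22, 4, 11, 38, 40]
Extract 31: [22, 14, 11, 4, 31, 38, 40]
Extract 22: [14, 4, 11, 22, 31, 38, 40]
Extract 14: [11, 4, 14, 22, 31, 38, 40]
Extract 11: [4, 11, 14, 22, 31, 38, 40]


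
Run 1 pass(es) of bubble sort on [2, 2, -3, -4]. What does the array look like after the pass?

After pass 1: [2, -3, -4, 2] (2 swaps)
Total swaps: 2


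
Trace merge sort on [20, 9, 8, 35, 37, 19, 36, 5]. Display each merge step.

Divide and conquer:
  Merge [20] + [9] -> [9, 20]
  Merge [8] + [35] -> [8, 35]
  Merge [9, 20] + [8, 35] -> [8, 9, 20, 35]
  Merge [37] + [19] -> [19, 37]
  Merge [36] + [5] -> [5, 36]
  Merge [19, 37] + [5, 36] -> [5, 19, 36, 37]
  Merge [8, 9, 20, 35] + [5, 19, 36, 37] -> [5, 8, 9, 19, 20, 35, 36, 37]


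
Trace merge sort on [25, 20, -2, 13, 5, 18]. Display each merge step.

Divide and conquer:
  Merge [20] + [-2] -> [-2, 20]
  Merge [25] + [-2, 20] -> [-2, 20, 25]
  Merge [5] + [18] -> [5, 18]
  Merge [13] + [5, 18] -> [5, 13, 18]
  Merge [-2, 20, 25] + [5, 13, 18] -> [-2, 5, 13, 18, 20, 25]


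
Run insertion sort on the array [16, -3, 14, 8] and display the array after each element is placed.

First element 16 is already 'sorted'
Insert -3: shifted 1 elements -> [-3, 16, 14, 8]
Insert 14: shifted 1 elements -> [-3, 14, 16, 8]
Insert 8: shifted 2 elements -> [-3, 8, 14, 16]


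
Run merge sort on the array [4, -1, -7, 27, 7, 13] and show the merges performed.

Divide and conquer:
  Merge [-1] + [-7] -> [-7, -1]
  Merge [4] + [-7, -1] -> [-7, -1, 4]
  Merge [7] + [13] -> [7, 13]
  Merge [27] + [7, 13] -> [7, 13, 27]
  Merge [-7, -1, 4] + [7, 13, 27] -> [-7, -1, 4, 7, 13, 27]


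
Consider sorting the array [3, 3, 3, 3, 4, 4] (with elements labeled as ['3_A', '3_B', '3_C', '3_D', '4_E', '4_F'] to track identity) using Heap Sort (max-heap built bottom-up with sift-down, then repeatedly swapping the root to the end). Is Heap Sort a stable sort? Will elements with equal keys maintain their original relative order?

Trace Heap Sort on the labeled array (the key is the number; the letter only tracks identity):
  Build max-heap: [4_E, 3_A, 4_F, 3_D, 3_B, 3_C]
  Swap root 4_E to index 5, re-heapify first 5 -> [4_F, 3_A, 3_C, 3_D, 3_B, 4_E]
  Swap root 4_F to index 4, re-heapify first 4 -> [3_B, 3_A, 3_C, 3_D, 4_F, 4_E]
  Swap root 3_B to index 3, re-heapify first 3 -> [3_D, 3_A, 3_C, 3_B, 4_F, 4_E]
  Swap root 3_D to index 2, re-heapify first 2 -> [3_C, 3_A, 3_D, 3_B, 4_F, 4_E]
  Swap root 3_C to index 1, re-heapify first 1 -> [3_A, 3_C, 3_D, 3_B, 4_F, 4_E]
Final order: [3_A, 3_C, 3_D, 3_B, 4_F, 4_E]
Equal keys:
  value 3: originally 3_A, 3_B, 3_C, 3_D; after sorting 3_A, 3_C, 3_D, 3_B -> order changed
  value 4: originally 4_E, 4_F; after sorting 4_F, 4_E -> order changed
Equal keys were reordered, so Heap Sort is not stable: heap construction and root-to-end swaps move elements without regard to the original order of equal keys. (One such input is enough; an unstable sort may happen to preserve order on other inputs, but it gives no guarantee.)
Answer: Not stable


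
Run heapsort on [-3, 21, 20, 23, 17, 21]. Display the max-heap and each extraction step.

Build heap: [23, 21, 21, -3, 17, 20]
Extract 23: [21, 20, 21, -3, 17, 23]
Extract 21: [21, 20, 17, -3, 21, 23]
Extract 21: [20, -3, 17, 21, 21, 23]
Extract 20: [17, -3, 20, 21, 21, 23]
Extract 17: [-3, 17, 20, 21, 21, 23]


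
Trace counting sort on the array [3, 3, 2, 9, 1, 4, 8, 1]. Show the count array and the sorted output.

Count array: [0, 2, 1, 2, 1, 0, 0, 0, 1, 1]
(count[i] = number of elements equal to i)
Cumulative count: [0, 2, 3, 5, 6, 6, 6, 6, 7, 8]
Sorted: [1, 1, 2, 3, 3, 4, 8, 9]


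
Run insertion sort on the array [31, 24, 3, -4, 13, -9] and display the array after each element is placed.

First element 31 is already 'sorted'
Insert 24: shifted 1 elements -> [24, 31, 3, -4, 13, -9]
Insert 3: shifted 2 elements -> [3, 24, 31, -4, 13, -9]
Insert -4: shifted 3 elements -> [-4, 3, 24, 31, 13, -9]
Insert 13: shifted 2 elements -> [-4, 3, 13, 24, 31, -9]
Insert -9: shifted 5 elements -> [-9, -4, 3, 13, 24, 31]


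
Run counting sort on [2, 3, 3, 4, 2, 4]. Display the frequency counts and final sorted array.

Count array: [0, 0, 2, 2, 2]
(count[i] = number of elements equal to i)
Cumulative count: [0, 0, 2, 4, 6]
Sorted: [2, 2, 3, 3, 4, 4]


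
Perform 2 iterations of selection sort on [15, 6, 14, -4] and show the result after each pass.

Pass 1: Select minimum -4 at index 3, swap -> [-4, 6, 14, 15]
Pass 2: Select minimum 6 at index 1, swap -> [-4, 6, 14, 15]


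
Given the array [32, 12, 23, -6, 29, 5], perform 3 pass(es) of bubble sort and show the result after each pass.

After pass 1: [12, 23, -6, 29, 5, 32] (5 swaps)
After pass 2: [12, -6, 23, 5, 29, 32] (2 swaps)
After pass 3: [-6, 12, 5, 23, 29, 32] (2 swaps)
Total swaps: 9


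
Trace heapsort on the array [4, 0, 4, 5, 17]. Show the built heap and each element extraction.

Build heap: [17, 5, 4, 4, 0]
Extract 17: [5, 4, 4, 0, 17]
Extract 5: [4, 0, 4, 5, 17]
Extract 4: [4, 0, 4, 5, 17]
Extract 4: [0, 4, 4, 5, 17]


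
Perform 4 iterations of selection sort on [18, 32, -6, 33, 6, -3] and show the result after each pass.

Pass 1: Select minimum -6 at index 2, swap -> [-6, 32, 18, 33, 6, -3]
Pass 2: Select minimum -3 at index 5, swap -> [-6, -3, 18, 33, 6, 32]
Pass 3: Select minimum 6 at index 4, swap -> [-6, -3, 6, 33, 18, 32]
Pass 4: Select minimum 18 at index 4, swap -> [-6, -3, 6, 18, 33, 32]


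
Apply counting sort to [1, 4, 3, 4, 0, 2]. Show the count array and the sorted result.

Count array: [1, 1, 1, 1, 2]
(count[i] = number of elements equal to i)
Cumulative count: [1, 2, 3, 4, 6]
Sorted: [0, 1, 2, 3, 4, 4]


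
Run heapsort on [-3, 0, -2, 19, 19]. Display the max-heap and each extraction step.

Build heap: [19, 19, -2, 0, -3]
Extract 19: [19, 0, -2, -3, 19]
Extract 19: [0, -3, -2, 19, 19]
Extract 0: [-2, -3, 0, 19, 19]
Extract -2: [-3, -2, 0, 19, 19]


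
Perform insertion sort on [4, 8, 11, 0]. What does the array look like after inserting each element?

First element 4 is already 'sorted'
Insert 8: shifted 0 elements -> [4, 8, 11, 0]
Insert 11: shifted 0 elements -> [4, 8, 11, 0]
Insert 0: shifted 3 elements -> [0, 4, 8, 11]


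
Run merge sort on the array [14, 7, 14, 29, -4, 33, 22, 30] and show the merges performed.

Divide and conquer:
  Merge [14] + [7] -> [7, 14]
  Merge [14] + [29] -> [14, 29]
  Merge [7, 14] + [14, 29] -> [7, 14, 14, 29]
  Merge [-4] + [33] -> [-4, 33]
  Merge [22] + [30] -> [22, 30]
  Merge [-4, 33] + [22, 30] -> [-4, 22, 30, 33]
  Merge [7, 14, 14, 29] + [-4, 22, 30, 33] -> [-4, 7, 14, 14, 22, 29, 30, 33]


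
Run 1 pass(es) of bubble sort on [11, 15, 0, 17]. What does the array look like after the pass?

After pass 1: [11, 0, 15, 17] (1 swaps)
Total swaps: 1


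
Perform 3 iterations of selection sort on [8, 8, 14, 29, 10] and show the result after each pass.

Pass 1: Select minimum 8 at index 0, swap -> [8, 8, 14, 29, 10]
Pass 2: Select minimum 8 at index 1, swap -> [8, 8, 14, 29, 10]
Pass 3: Select minimum 10 at index 4, swap -> [8, 8, 10, 29, 14]


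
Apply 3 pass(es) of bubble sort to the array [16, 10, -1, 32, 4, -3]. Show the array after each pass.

After pass 1: [10, -1, 16, 4, -3, 32] (4 swaps)
After pass 2: [-1, 10, 4, -3, 16, 32] (3 swaps)
After pass 3: [-1, 4, -3, 10, 16, 32] (2 swaps)
Total swaps: 9


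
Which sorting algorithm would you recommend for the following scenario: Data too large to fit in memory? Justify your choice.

Best choice: External merge sort
Reason: Minimizes disk I/O by sequential reads/writes


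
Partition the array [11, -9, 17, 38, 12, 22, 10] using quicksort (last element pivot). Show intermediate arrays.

Partition 1: pivot=10 at index 1 -> [-9, 10, 17, 38, 12, 22, 11]
Partition 2: pivot=11 at index 2 -> [-9, 10, 11, 38, 12, 22, 17]
Partition 3: pivot=17 at index 4 -> [-9, 10, 11, 12, 17, 22, 38]
Partition 4: pivot=38 at index 6 -> [-9, 10, 11, 12, 17, 22, 38]


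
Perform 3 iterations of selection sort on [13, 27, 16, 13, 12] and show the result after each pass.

Pass 1: Select minimum 12 at index 4, swap -> [12, 27, 16, 13, 13]
Pass 2: Select minimum 13 at index 3, swap -> [12, 13, 16, 27, 13]
Pass 3: Select minimum 13 at index 4, swap -> [12, 13, 13, 27, 16]


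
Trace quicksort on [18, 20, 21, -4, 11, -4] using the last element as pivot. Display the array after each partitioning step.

Partition 1: pivot=-4 at index 1 -> [-4, -4, 21, 18, 11, 20]
Partition 2: pivot=20 at index 4 -> [-4, -4, 18, 11, 20, 21]
Partition 3: pivot=11 at index 2 -> [-4, -4, 11, 18, 20, 21]


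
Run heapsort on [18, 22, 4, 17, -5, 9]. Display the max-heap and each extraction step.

Build heap: [22, 18, 9, 17, -5, 4]
Extract 22: [18, 17, 9, 4, -5, 22]
Extract 18: [17, 4, 9, -5, 18, 22]
Extract 17: [9, 4, -5, 17, 18, 22]
Extract 9: [4, -5, 9, 17, 18, 22]
Extract 4: [-5, 4, 9, 17, 18, 22]


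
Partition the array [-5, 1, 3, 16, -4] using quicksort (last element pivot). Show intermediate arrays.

Partition 1: pivot=-4 at index 1 -> [-5, -4, 3, 16, 1]
Partition 2: pivot=1 at index 2 -> [-5, -4, 1, 16, 3]
Partition 3: pivot=3 at index 3 -> [-5, -4, 1, 3, 16]


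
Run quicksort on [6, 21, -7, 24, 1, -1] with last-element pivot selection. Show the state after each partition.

Partition 1: pivot=-1 at index 1 -> [-7, -1, 6, 24, 1, 21]
Partition 2: pivot=21 at index 4 -> [-7, -1, 6, 1, 21, 24]
Partition 3: pivot=1 at index 2 -> [-7, -1, 1, 6, 21, 24]


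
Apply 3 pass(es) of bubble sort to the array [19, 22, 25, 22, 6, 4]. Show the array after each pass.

After pass 1: [19, 22, 22, 6, 4, 25] (3 swaps)
After pass 2: [19, 22, 6, 4, 22, 25] (2 swaps)
After pass 3: [19, 6, 4, 22, 22, 25] (2 swaps)
Total swaps: 7


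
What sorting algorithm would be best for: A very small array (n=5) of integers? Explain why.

Best choice: Insertion sort
Reason: For tiny inputs the O(n^2) overhead is negligible and insertion sort has minimal constant factors


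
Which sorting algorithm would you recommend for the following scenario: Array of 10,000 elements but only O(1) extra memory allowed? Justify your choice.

Best choice: Heapsort
Reason: Heapsort rearranges the array in place using O(1) auxiliary space and still guarantees O(n log n) time; quicksort partitions in place but needs Theta(log n) stack space for recursion (O(n) in the worst case), and mergesort requires O(n) auxiliary space


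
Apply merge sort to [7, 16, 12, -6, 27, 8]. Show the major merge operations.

Divide and conquer:
  Merge [16] + [12] -> [12, 16]
  Merge [7] + [12, 16] -> [7, 12, 16]
  Merge [27] + [8] -> [8, 27]
  Merge [-6] + [8, 27] -> [-6, 8, 27]
  Merge [7, 12, 16] + [-6, 8, 27] -> [-6, 7, 8, 12, 16, 27]


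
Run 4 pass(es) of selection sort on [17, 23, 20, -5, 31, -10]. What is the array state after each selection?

Pass 1: Select minimum -10 at index 5, swap -> [-10, 23, 20, -5, 31, 17]
Pass 2: Select minimum -5 at index 3, swap -> [-10, -5, 20, 23, 31, 17]
Pass 3: Select minimum 17 at index 5, swap -> [-10, -5, 17, 23, 31, 20]
Pass 4: Select minimum 20 at index 5, swap -> [-10, -5, 17, 20, 31, 23]


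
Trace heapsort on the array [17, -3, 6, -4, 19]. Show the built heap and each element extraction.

Build heap: [19, 17, 6, -4, -3]
Extract 19: [17, -3, 6, -4, 19]
Extract 17: [6, -3, -4, 17, 19]
Extract 6: [-3, -4, 6, 17, 19]
Extract -3: [-4, -3, 6, 17, 19]


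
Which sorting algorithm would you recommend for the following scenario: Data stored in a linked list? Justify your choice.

Best choice: Merge sort
Reason: Merge sort doesn't require random access; can be done in O(1) extra space for linked lists


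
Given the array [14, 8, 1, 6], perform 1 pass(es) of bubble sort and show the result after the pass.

After pass 1: [8, 1, 6, 14] (3 swaps)
Total swaps: 3


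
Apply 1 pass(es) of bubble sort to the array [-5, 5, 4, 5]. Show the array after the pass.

After pass 1: [-5, 4, 5, 5] (1 swaps)
Total swaps: 1


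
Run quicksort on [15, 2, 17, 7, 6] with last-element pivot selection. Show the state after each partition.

Partition 1: pivot=6 at index 1 -> [2, 6, 17, 7, 15]
Partition 2: pivot=15 at index 3 -> [2, 6, 7, 15, 17]


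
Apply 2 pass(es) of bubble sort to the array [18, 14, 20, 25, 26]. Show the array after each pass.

After pass 1: [14, 18, 20, 25, 26] (1 swaps)
After pass 2: [14, 18, 20, 25, 26] (0 swaps)
Total swaps: 1


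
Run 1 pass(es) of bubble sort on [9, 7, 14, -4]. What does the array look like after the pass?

After pass 1: [7, 9, -4, 14] (2 swaps)
Total swaps: 2


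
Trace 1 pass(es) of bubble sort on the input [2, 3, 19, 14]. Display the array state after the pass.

After pass 1: [2, 3, 14, 19] (1 swaps)
Total swaps: 1


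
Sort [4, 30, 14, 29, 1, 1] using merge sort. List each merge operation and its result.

Divide and conquer:
  Merge [30] + [14] -> [14, 30]
  Merge [4] + [14, 30] -> [4, 14, 30]
  Merge [1] + [1] -> [1, 1]
  Merge [29] + [1, 1] -> [1, 1, 29]
  Merge [4, 14, 30] + [1, 1, 29] -> [1, 1, 4, 14, 29, 30]


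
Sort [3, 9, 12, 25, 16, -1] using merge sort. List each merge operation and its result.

Divide and conquer:
  Merge [9] + [12] -> [9, 12]
  Merge [3] + [9, 12] -> [3, 9, 12]
  Merge [16] + [-1] -> [-1, 16]
  Merge [25] + [-1, 16] -> [-1, 16, 25]
  Merge [3, 9, 12] + [-1, 16, 25] -> [-1, 3, 9, 12, 16, 25]


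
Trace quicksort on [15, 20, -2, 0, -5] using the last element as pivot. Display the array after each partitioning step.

Partition 1: pivot=-5 at index 0 -> [-5, 20, -2, 0, 15]
Partition 2: pivot=15 at index 3 -> [-5, -2, 0, 15, 20]
Partition 3: pivot=0 at index 2 -> [-5, -2, 0, 15, 20]


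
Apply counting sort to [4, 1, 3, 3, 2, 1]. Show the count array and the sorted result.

Count array: [0, 2, 1, 2, 1]
(count[i] = number of elements equal to i)
Cumulative count: [0, 2, 3, 5, 6]
Sorted: [1, 1, 2, 3, 3, 4]


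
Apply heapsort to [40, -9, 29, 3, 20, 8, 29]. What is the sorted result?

Build heap: [40, 20, 29, 3, -9, 8, 29]
Extract 40: [29, 20, 29, 3, -9, 8, 40]
Extract 29: [29, 20, 8, 3, -9, 29, 40]
Extract 29: [20, 3, 8, -9, 29, 29, 40]
Extract 20: [8, 3, -9, 20, 29, 29, 40]
Extract 8: [3, -9, 8, 20, 29, 29, 40]
Extract 3: [-9, 3, 8, 20, 29, 29, 40]


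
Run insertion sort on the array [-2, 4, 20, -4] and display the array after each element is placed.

First element -2 is already 'sorted'
Insert 4: shifted 0 elements -> [-2, 4, 20, -4]
Insert 20: shifted 0 elements -> [-2, 4, 20, -4]
Insert -4: shifted 3 elements -> [-4, -2, 4, 20]
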